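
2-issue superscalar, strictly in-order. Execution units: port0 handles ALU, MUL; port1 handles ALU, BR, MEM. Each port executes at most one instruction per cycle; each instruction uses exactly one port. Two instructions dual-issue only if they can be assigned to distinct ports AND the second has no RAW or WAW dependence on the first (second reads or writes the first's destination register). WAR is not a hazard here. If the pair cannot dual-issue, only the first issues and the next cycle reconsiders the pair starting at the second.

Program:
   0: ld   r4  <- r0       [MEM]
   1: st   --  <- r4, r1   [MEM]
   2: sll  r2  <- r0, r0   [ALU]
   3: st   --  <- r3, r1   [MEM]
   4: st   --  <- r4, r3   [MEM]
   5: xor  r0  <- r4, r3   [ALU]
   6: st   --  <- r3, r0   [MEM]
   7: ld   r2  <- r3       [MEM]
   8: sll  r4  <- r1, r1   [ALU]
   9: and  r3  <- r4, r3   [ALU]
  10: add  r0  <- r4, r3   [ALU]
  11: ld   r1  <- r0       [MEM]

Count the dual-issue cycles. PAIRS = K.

  cy0 -> i0 (ld.MEM) no-port MEM/MEM
  cy1 -> i1&i2 (st.MEM;sll.ALU) pair
  cy2 -> i3 (st.MEM) no-port MEM/MEM
  cy3 -> i4&i5 (st.MEM;xor.ALU) pair
  cy4 -> i6 (st.MEM) no-port MEM/MEM
  cy5 -> i7&i8 (ld.MEM;sll.ALU) pair
  cy6 -> i9 (and.ALU) RAW r3
  cy7 -> i10 (add.ALU) RAW r0
  cy8 -> i11 (ld.MEM) tail

PAIRS = 3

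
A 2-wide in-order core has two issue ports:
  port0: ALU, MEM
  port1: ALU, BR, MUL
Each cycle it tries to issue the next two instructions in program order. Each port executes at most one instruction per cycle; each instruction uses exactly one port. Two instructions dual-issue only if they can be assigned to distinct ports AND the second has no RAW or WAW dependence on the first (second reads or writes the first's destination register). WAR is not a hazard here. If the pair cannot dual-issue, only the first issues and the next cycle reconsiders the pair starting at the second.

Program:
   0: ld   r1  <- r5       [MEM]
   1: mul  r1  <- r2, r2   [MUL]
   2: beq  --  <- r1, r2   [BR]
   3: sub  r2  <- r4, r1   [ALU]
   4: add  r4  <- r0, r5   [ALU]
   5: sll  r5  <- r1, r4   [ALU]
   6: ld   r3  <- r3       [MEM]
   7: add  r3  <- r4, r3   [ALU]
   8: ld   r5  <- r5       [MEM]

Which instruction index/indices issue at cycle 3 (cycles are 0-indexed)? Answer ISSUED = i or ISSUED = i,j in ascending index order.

ISSUED = 4

c0: i0 ld  WAW r1
c1: i1 mul  no-port MUL/BR
c2: i2,i3 beq;sub  2-wide
c3: i4 add  RAW r4
c4: i5,i6 sll;ld  2-wide
c5: i7,i8 add;ld  2-wide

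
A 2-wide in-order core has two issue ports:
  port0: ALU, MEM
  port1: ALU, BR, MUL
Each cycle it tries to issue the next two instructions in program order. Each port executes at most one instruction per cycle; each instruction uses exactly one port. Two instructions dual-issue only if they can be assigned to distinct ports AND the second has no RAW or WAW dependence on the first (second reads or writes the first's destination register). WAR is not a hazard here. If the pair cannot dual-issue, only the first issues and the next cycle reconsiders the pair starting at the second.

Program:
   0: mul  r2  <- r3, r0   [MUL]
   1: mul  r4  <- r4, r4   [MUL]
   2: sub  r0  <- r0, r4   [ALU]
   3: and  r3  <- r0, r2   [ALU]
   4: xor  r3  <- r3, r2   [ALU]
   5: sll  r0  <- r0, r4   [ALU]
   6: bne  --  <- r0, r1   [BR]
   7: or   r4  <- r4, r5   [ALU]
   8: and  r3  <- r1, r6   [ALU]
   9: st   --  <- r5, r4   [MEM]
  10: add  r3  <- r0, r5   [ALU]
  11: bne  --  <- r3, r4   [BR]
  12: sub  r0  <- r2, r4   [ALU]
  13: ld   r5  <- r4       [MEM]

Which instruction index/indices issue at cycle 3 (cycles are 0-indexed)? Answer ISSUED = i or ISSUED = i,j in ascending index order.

ISSUED = 3

t=0 i0:mul.MUL ; no-port MUL/MUL
t=1 i1:mul.MUL ; RAW r4
t=2 i2:sub.ALU ; RAW r0
t=3 i3:and.ALU ; RAW+WAW r3
t=4 i4&i5:xor.ALU;sll.ALU ; 2-wide
t=5 i6&i7:bne.BR;or.ALU ; 2-wide
t=6 i8&i9:and.ALU;st.MEM ; 2-wide
t=7 i10:add.ALU ; RAW r3
t=8 i11&i12:bne.BR;sub.ALU ; 2-wide
t=9 i13:ld.MEM ; tail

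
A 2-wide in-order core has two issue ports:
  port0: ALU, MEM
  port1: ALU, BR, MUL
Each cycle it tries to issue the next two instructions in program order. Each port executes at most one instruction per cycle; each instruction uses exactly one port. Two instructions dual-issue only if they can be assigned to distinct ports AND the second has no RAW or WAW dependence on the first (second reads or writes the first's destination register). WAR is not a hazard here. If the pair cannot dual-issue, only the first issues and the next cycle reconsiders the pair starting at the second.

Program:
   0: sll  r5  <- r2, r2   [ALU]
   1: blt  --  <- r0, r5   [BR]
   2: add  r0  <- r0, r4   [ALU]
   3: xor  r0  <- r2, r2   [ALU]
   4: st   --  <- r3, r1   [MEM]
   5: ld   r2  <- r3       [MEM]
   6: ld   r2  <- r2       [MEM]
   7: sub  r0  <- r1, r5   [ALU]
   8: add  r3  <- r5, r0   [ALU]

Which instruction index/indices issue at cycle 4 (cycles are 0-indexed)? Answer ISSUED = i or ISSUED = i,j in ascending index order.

0. sll @i0  | RAW r5
1. blt;add @i1&i2  | dual
2. xor;st @i3&i4  | dual
3. ld @i5  | no-port MEM/MEM
4. ld;sub @i6&i7  | dual
5. add @i8  | tail

ISSUED = 6,7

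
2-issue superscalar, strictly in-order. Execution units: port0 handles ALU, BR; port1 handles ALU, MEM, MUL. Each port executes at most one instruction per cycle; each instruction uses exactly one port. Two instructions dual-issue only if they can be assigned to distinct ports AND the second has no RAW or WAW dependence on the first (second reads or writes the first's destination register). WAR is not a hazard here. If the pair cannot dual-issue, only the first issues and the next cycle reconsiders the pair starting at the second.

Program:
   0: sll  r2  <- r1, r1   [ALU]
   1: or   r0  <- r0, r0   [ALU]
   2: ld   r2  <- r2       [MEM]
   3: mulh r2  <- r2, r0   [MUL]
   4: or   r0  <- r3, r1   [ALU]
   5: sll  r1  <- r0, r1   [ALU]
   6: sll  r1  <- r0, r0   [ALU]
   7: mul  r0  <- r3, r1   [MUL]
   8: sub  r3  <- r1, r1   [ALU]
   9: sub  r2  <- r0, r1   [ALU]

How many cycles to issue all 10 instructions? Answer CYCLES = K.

c0: i0,i1 sll.ALU/or.ALU  dual
c1: i2 ld.MEM  no-port MEM/MUL
c2: i3,i4 mulh.MUL/or.ALU  dual
c3: i5 sll.ALU  WAW r1
c4: i6 sll.ALU  RAW r1
c5: i7,i8 mul.MUL/sub.ALU  dual
c6: i9 sub.ALU  tail

CYCLES = 7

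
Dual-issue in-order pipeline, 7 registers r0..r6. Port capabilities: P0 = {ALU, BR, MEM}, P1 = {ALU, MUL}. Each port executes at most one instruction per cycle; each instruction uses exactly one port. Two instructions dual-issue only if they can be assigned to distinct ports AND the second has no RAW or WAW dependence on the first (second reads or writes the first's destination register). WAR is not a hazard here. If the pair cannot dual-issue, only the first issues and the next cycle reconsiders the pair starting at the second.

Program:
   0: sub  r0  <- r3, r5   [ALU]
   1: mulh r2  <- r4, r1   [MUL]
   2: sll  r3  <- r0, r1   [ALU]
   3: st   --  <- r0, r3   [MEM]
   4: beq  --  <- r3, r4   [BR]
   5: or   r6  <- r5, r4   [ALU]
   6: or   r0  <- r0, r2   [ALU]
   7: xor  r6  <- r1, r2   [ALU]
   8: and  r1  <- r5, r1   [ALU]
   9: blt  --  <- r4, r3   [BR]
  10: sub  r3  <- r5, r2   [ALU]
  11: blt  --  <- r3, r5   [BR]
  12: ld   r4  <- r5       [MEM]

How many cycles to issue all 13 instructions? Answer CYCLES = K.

CYCLES = 9

[0] i0+i1  sub.ALU;mulh.MUL  -- dual
[1] i2  sll.ALU  -- RAW r3
[2] i3  st.MEM  -- no-port MEM/BR
[3] i4+i5  beq.BR;or.ALU  -- dual
[4] i6+i7  or.ALU;xor.ALU  -- dual
[5] i8+i9  and.ALU;blt.BR  -- dual
[6] i10  sub.ALU  -- RAW r3
[7] i11  blt.BR  -- no-port BR/MEM
[8] i12  ld.MEM  -- tail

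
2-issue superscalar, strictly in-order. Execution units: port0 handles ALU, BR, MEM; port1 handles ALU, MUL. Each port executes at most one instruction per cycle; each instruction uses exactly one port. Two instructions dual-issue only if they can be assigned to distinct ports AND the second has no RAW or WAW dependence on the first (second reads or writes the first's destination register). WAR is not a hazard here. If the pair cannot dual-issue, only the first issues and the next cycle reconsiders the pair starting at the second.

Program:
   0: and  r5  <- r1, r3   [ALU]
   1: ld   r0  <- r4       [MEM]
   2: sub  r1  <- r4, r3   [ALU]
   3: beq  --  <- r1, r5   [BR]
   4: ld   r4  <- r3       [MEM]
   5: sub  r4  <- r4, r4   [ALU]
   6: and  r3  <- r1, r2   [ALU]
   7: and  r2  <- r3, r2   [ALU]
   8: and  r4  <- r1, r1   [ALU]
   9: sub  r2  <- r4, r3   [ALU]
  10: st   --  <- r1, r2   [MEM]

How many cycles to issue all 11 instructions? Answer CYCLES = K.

[0] i0/i1  and.ALU;ld.MEM  -- dual
[1] i2  sub.ALU  -- RAW r1
[2] i3  beq.BR  -- no-port BR/MEM
[3] i4  ld.MEM  -- RAW+WAW r4
[4] i5/i6  sub.ALU;and.ALU  -- dual
[5] i7/i8  and.ALU;and.ALU  -- dual
[6] i9  sub.ALU  -- RAW r2
[7] i10  st.MEM  -- tail

CYCLES = 8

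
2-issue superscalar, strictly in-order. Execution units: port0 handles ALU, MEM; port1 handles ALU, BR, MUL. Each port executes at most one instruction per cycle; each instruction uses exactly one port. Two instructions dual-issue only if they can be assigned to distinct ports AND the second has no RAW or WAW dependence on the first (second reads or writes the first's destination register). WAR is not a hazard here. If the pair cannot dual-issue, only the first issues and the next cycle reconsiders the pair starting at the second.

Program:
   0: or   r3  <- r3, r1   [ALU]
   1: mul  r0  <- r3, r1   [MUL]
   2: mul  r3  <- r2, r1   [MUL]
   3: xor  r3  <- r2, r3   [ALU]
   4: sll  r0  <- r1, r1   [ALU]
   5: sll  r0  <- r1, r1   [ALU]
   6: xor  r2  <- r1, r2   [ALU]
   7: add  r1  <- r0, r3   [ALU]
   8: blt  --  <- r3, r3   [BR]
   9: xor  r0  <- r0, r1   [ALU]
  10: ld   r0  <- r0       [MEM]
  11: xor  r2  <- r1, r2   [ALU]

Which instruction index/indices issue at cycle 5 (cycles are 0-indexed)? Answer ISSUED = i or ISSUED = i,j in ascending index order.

  cy0 -> i0 (or.ALU) RAW r3
  cy1 -> i1 (mul.MUL) no-port MUL/MUL
  cy2 -> i2 (mul.MUL) RAW+WAW r3
  cy3 -> i3,i4 (xor.ALU;sll.ALU) dual
  cy4 -> i5,i6 (sll.ALU;xor.ALU) dual
  cy5 -> i7,i8 (add.ALU;blt.BR) dual
  cy6 -> i9 (xor.ALU) RAW+WAW r0
  cy7 -> i10,i11 (ld.MEM;xor.ALU) dual

ISSUED = 7,8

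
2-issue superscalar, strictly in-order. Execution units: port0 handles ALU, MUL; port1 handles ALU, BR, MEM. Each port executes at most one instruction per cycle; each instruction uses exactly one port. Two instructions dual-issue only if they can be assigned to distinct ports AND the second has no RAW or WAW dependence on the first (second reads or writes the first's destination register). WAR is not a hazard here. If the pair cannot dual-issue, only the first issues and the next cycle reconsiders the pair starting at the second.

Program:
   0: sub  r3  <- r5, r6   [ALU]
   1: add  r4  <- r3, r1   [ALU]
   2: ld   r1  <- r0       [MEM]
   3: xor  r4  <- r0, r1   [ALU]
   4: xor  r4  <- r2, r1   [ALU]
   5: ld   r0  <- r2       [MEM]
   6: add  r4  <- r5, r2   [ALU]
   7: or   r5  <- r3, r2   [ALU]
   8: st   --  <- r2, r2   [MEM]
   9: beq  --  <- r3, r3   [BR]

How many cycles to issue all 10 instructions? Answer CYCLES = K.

t=0 i0:sub.ALU ; RAW r3
t=1 i1/i2:add.ALU ld.MEM ; 2-wide
t=2 i3:xor.ALU ; WAW r4
t=3 i4/i5:xor.ALU ld.MEM ; 2-wide
t=4 i6/i7:add.ALU or.ALU ; 2-wide
t=5 i8:st.MEM ; no-port MEM/BR
t=6 i9:beq.BR ; tail

CYCLES = 7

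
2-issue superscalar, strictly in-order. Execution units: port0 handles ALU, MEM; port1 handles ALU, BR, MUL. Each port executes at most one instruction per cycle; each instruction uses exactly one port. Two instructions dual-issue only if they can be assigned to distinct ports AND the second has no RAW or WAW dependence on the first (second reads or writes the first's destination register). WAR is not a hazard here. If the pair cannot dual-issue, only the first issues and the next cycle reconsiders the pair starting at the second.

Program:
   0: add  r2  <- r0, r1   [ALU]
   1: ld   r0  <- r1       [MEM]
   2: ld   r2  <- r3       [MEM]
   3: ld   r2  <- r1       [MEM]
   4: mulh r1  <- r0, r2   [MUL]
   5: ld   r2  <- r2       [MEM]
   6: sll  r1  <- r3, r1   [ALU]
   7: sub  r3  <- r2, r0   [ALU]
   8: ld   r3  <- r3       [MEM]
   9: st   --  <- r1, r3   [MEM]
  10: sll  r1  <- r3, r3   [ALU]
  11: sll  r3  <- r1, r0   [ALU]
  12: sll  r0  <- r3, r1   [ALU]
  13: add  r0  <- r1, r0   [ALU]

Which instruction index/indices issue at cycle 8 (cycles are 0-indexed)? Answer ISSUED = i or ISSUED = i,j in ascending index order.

ISSUED = 12

#0 head=0: add.ALU/ld.MEM i0+i1 2-wide
#1 head=2: ld.MEM i2 no-port MEM/MEM
#2 head=3: ld.MEM i3 RAW r2
#3 head=4: mulh.MUL/ld.MEM i4+i5 2-wide
#4 head=6: sll.ALU/sub.ALU i6+i7 2-wide
#5 head=8: ld.MEM i8 no-port MEM/MEM
#6 head=9: st.MEM/sll.ALU i9+i10 2-wide
#7 head=11: sll.ALU i11 RAW r3
#8 head=12: sll.ALU i12 RAW+WAW r0
#9 head=13: add.ALU i13 tail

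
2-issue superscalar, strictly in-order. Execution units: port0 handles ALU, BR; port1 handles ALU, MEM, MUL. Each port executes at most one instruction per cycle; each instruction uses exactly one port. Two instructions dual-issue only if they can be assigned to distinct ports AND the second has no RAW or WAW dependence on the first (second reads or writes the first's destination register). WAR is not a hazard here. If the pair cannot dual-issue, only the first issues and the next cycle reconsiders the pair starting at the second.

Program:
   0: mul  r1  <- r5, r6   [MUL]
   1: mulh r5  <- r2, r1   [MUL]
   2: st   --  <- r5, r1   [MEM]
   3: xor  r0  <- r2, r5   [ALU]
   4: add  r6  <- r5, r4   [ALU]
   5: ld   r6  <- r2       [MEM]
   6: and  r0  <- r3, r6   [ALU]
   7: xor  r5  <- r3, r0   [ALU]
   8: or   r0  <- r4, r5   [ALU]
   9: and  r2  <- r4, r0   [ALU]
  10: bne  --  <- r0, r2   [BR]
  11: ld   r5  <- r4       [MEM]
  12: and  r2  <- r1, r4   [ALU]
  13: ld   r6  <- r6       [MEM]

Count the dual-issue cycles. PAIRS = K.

#0 head=0: mul i0 no-port MUL/MUL
#1 head=1: mulh i1 no-port MUL/MEM
#2 head=2: st;xor i2/i3 dual
#3 head=4: add i4 WAW r6
#4 head=5: ld i5 RAW r6
#5 head=6: and i6 RAW r0
#6 head=7: xor i7 RAW r5
#7 head=8: or i8 RAW r0
#8 head=9: and i9 RAW r2
#9 head=10: bne;ld i10/i11 dual
#10 head=12: and;ld i12/i13 dual

PAIRS = 3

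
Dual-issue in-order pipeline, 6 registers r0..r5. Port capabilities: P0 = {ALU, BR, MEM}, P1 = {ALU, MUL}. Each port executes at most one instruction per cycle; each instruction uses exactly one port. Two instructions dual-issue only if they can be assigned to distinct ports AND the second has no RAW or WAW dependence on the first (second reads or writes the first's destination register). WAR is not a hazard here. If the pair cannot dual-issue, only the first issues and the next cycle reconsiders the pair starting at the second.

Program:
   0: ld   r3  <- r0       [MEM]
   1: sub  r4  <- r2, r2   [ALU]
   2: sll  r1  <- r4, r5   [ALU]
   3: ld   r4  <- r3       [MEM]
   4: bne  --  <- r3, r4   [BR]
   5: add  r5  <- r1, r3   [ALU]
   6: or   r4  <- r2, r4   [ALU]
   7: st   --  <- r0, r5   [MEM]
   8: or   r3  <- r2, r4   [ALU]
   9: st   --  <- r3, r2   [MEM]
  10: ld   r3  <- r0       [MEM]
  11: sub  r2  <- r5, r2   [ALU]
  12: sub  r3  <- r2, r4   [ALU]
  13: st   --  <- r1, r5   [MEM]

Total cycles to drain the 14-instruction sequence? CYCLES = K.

c0: i0&i1 ld;sub  2-wide
c1: i2&i3 sll;ld  2-wide
c2: i4&i5 bne;add  2-wide
c3: i6&i7 or;st  2-wide
c4: i8 or  RAW r3
c5: i9 st  no-port MEM/MEM
c6: i10&i11 ld;sub  2-wide
c7: i12&i13 sub;st  2-wide

CYCLES = 8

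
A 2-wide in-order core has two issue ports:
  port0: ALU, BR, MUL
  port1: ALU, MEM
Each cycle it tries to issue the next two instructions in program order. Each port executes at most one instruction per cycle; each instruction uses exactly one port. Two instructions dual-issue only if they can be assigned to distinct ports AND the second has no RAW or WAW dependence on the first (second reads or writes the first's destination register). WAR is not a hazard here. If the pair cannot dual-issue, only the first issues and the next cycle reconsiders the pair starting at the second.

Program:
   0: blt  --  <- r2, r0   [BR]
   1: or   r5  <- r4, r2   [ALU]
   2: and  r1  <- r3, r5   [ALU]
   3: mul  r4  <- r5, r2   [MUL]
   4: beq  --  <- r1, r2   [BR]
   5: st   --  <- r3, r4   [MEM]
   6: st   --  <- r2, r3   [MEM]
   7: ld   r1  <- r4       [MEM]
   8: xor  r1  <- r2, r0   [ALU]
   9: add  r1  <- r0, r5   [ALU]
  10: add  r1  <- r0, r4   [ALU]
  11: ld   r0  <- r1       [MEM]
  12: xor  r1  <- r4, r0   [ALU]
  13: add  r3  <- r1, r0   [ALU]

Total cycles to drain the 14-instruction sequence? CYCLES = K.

CYCLES = 11

0. blt.BR or.ALU @i0&i1  | pair
1. and.ALU mul.MUL @i2&i3  | pair
2. beq.BR st.MEM @i4&i5  | pair
3. st.MEM @i6  | no-port MEM/MEM
4. ld.MEM @i7  | WAW r1
5. xor.ALU @i8  | WAW r1
6. add.ALU @i9  | WAW r1
7. add.ALU @i10  | RAW r1
8. ld.MEM @i11  | RAW r0
9. xor.ALU @i12  | RAW r1
10. add.ALU @i13  | tail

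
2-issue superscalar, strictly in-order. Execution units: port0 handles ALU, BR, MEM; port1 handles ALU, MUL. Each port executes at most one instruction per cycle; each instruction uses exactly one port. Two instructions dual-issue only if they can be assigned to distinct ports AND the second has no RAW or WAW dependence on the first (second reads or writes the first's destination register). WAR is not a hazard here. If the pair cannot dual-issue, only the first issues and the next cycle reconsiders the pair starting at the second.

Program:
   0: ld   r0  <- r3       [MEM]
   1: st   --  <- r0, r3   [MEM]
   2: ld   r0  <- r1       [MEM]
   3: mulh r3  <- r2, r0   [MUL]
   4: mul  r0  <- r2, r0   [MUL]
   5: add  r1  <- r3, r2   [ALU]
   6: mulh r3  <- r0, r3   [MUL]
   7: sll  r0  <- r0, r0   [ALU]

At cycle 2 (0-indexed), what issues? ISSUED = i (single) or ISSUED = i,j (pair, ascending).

#0 head=0: ld i0 no-port MEM/MEM
#1 head=1: st i1 no-port MEM/MEM
#2 head=2: ld i2 RAW r0
#3 head=3: mulh i3 no-port MUL/MUL
#4 head=4: mul add i4,i5 pair
#5 head=6: mulh sll i6,i7 pair

ISSUED = 2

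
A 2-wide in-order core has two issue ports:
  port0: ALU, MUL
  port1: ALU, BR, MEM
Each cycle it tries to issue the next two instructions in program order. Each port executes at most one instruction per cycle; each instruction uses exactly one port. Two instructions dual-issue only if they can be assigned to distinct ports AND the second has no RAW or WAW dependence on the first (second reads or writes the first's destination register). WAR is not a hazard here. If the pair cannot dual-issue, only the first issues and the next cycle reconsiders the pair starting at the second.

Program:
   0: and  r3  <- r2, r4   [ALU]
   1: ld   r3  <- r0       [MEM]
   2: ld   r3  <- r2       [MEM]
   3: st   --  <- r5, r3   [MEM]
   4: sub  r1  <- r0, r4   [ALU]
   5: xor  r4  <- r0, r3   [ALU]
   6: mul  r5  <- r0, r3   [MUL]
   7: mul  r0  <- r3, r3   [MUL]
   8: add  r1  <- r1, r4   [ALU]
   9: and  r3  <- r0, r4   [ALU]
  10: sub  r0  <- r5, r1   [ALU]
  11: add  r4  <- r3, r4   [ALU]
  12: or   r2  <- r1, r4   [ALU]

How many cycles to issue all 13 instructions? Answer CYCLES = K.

c0: i0 and.ALU  WAW r3
c1: i1 ld.MEM  no-port MEM/MEM
c2: i2 ld.MEM  no-port MEM/MEM
c3: i3,i4 st.MEM;sub.ALU  pair
c4: i5,i6 xor.ALU;mul.MUL  pair
c5: i7,i8 mul.MUL;add.ALU  pair
c6: i9,i10 and.ALU;sub.ALU  pair
c7: i11 add.ALU  RAW r4
c8: i12 or.ALU  tail

CYCLES = 9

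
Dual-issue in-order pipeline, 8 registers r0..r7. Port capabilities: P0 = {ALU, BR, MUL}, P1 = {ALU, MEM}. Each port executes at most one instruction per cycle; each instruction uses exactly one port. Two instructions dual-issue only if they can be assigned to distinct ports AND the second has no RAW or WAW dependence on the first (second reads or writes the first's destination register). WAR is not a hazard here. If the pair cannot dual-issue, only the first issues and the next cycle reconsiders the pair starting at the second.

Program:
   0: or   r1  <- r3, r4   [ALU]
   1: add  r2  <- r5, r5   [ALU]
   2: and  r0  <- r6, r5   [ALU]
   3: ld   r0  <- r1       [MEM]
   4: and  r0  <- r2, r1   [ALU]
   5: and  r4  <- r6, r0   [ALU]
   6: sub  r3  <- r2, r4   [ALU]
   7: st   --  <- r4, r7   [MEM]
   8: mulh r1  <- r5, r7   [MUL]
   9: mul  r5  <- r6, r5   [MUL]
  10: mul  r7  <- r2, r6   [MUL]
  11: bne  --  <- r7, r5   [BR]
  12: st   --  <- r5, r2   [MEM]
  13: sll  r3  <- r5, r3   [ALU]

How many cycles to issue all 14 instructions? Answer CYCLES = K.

CYCLES = 11

[0] i0&i1  or+add  -- pair
[1] i2  and  -- WAW r0
[2] i3  ld  -- WAW r0
[3] i4  and  -- RAW r0
[4] i5  and  -- RAW r4
[5] i6&i7  sub+st  -- pair
[6] i8  mulh  -- no-port MUL/MUL
[7] i9  mul  -- no-port MUL/MUL
[8] i10  mul  -- no-port MUL/BR
[9] i11&i12  bne+st  -- pair
[10] i13  sll  -- tail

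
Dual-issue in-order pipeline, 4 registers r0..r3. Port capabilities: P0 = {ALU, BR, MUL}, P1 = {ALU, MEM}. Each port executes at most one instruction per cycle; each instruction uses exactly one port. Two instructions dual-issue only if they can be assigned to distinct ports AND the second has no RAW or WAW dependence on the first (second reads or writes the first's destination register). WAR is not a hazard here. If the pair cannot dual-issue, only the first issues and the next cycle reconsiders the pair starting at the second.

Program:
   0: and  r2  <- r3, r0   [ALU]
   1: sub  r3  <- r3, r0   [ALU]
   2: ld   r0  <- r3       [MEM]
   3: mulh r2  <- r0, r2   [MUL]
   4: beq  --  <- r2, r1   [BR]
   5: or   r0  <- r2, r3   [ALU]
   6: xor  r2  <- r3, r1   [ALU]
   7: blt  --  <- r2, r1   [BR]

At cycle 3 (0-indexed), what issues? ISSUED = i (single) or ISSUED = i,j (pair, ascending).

ISSUED = 4,5

t=0 i0/i1:and/sub ; dual
t=1 i2:ld ; RAW r0
t=2 i3:mulh ; no-port MUL/BR
t=3 i4/i5:beq/or ; dual
t=4 i6:xor ; RAW r2
t=5 i7:blt ; tail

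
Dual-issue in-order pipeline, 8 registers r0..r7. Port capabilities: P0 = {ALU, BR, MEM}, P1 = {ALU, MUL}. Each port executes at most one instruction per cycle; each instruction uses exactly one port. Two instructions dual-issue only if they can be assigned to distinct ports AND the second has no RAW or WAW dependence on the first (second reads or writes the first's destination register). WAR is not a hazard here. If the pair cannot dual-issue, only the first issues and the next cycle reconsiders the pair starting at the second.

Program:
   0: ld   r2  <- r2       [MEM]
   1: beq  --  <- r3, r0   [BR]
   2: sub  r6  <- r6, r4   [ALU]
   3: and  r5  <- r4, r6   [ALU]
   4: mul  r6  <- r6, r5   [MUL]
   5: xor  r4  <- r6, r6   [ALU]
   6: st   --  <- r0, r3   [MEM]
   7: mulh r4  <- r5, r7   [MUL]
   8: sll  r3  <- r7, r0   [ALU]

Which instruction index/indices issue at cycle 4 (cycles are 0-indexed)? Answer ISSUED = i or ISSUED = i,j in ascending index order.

ISSUED = 5,6

  cy0 -> i0 (ld) no-port MEM/BR
  cy1 -> i1/i2 (beq/sub) 2-wide
  cy2 -> i3 (and) RAW r5
  cy3 -> i4 (mul) RAW r6
  cy4 -> i5/i6 (xor/st) 2-wide
  cy5 -> i7/i8 (mulh/sll) 2-wide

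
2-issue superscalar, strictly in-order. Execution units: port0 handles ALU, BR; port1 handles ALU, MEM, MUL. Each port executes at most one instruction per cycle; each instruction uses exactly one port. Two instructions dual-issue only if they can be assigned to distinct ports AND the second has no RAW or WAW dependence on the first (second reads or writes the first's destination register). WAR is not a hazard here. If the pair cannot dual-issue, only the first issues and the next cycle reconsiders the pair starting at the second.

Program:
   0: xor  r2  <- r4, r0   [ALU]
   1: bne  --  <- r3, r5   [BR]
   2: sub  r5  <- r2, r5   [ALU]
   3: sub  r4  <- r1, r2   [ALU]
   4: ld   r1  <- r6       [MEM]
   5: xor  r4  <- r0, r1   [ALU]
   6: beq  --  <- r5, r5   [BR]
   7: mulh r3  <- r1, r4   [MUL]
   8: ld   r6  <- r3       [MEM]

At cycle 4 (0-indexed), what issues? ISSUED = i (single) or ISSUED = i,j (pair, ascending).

ISSUED = 7

[0] i0+i1  xor.ALU/bne.BR  -- pair
[1] i2+i3  sub.ALU/sub.ALU  -- pair
[2] i4  ld.MEM  -- RAW r1
[3] i5+i6  xor.ALU/beq.BR  -- pair
[4] i7  mulh.MUL  -- no-port MUL/MEM
[5] i8  ld.MEM  -- tail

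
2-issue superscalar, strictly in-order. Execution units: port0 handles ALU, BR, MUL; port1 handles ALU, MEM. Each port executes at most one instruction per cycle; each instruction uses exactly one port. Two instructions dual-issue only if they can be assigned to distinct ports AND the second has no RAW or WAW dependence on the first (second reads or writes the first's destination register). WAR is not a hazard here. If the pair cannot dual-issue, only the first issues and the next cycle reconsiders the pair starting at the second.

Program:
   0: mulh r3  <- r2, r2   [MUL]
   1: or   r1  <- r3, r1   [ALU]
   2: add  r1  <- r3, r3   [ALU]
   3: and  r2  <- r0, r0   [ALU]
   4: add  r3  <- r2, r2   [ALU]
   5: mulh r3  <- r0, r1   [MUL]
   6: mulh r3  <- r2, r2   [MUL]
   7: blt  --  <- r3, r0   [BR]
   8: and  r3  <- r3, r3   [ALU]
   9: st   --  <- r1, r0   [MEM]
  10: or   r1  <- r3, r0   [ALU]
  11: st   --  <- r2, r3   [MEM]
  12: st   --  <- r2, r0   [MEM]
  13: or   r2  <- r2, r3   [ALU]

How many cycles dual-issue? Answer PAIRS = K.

PAIRS = 4

t=0 i0:mulh.MUL ; RAW r3
t=1 i1:or.ALU ; WAW r1
t=2 i2,i3:add.ALU+and.ALU ; dual
t=3 i4:add.ALU ; WAW r3
t=4 i5:mulh.MUL ; no-port MUL/MUL
t=5 i6:mulh.MUL ; no-port MUL/BR
t=6 i7,i8:blt.BR+and.ALU ; dual
t=7 i9,i10:st.MEM+or.ALU ; dual
t=8 i11:st.MEM ; no-port MEM/MEM
t=9 i12,i13:st.MEM+or.ALU ; dual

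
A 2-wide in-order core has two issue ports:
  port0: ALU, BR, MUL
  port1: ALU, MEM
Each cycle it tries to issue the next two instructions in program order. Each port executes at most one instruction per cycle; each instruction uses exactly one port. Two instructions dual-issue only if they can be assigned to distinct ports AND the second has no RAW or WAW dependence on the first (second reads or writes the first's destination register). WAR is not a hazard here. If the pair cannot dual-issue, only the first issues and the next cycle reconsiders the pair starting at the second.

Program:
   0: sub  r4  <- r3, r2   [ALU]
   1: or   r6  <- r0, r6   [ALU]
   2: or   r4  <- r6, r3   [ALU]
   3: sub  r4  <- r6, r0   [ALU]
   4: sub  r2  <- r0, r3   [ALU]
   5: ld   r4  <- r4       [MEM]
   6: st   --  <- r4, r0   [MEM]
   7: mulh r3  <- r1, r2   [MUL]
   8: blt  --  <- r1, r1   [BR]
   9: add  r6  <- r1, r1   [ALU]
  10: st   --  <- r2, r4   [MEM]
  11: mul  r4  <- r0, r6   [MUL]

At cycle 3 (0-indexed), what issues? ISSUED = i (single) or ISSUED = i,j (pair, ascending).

ISSUED = 5

c0: i0,i1 sub.ALU+or.ALU  2-wide
c1: i2 or.ALU  WAW r4
c2: i3,i4 sub.ALU+sub.ALU  2-wide
c3: i5 ld.MEM  no-port MEM/MEM
c4: i6,i7 st.MEM+mulh.MUL  2-wide
c5: i8,i9 blt.BR+add.ALU  2-wide
c6: i10,i11 st.MEM+mul.MUL  2-wide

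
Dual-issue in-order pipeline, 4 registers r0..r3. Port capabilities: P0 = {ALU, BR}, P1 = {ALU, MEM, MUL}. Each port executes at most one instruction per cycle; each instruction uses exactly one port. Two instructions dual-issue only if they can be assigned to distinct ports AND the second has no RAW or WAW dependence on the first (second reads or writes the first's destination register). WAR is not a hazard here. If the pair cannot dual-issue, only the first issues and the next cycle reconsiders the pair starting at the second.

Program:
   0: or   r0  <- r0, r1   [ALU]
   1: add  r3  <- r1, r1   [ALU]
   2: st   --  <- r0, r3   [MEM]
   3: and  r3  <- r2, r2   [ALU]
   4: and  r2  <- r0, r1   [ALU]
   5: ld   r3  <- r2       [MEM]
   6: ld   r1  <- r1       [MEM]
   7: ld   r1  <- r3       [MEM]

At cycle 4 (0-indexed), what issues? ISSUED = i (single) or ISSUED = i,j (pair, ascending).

ISSUED = 6

[0] i0,i1  or/add  -- 2-wide
[1] i2,i3  st/and  -- 2-wide
[2] i4  and  -- RAW r2
[3] i5  ld  -- no-port MEM/MEM
[4] i6  ld  -- no-port MEM/MEM
[5] i7  ld  -- tail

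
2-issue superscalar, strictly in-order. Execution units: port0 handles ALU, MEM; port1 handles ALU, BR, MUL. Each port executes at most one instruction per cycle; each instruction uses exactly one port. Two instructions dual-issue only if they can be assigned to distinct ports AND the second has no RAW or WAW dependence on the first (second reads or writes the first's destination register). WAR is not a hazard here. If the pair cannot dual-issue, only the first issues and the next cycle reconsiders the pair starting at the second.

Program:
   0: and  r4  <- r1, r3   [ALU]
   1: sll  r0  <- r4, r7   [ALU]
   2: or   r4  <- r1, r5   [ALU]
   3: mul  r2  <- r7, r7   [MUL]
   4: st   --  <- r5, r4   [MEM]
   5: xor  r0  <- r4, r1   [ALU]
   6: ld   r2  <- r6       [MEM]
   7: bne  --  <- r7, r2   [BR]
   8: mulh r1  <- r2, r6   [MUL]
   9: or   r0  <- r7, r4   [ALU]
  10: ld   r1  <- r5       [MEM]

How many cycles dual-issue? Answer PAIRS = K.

0. and @i0  | RAW r4
1. sll/or @i1,i2  | 2-wide
2. mul/st @i3,i4  | 2-wide
3. xor/ld @i5,i6  | 2-wide
4. bne @i7  | no-port BR/MUL
5. mulh/or @i8,i9  | 2-wide
6. ld @i10  | tail

PAIRS = 4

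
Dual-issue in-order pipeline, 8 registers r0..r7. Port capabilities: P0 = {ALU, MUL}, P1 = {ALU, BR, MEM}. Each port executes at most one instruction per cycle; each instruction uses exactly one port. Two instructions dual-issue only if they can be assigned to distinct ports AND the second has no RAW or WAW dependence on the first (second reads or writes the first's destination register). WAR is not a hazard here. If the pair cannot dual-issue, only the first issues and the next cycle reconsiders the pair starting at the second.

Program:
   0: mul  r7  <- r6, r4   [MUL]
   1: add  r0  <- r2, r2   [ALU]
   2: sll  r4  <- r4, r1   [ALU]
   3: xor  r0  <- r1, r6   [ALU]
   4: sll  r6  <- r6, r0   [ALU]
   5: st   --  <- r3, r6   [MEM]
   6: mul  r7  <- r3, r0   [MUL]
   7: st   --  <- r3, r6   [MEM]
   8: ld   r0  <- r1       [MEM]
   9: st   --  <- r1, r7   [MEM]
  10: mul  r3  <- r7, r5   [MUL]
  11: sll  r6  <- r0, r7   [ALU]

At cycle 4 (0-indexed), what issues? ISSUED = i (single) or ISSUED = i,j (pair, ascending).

c0: i0&i1 mul.MUL;add.ALU  pair
c1: i2&i3 sll.ALU;xor.ALU  pair
c2: i4 sll.ALU  RAW r6
c3: i5&i6 st.MEM;mul.MUL  pair
c4: i7 st.MEM  no-port MEM/MEM
c5: i8 ld.MEM  no-port MEM/MEM
c6: i9&i10 st.MEM;mul.MUL  pair
c7: i11 sll.ALU  tail

ISSUED = 7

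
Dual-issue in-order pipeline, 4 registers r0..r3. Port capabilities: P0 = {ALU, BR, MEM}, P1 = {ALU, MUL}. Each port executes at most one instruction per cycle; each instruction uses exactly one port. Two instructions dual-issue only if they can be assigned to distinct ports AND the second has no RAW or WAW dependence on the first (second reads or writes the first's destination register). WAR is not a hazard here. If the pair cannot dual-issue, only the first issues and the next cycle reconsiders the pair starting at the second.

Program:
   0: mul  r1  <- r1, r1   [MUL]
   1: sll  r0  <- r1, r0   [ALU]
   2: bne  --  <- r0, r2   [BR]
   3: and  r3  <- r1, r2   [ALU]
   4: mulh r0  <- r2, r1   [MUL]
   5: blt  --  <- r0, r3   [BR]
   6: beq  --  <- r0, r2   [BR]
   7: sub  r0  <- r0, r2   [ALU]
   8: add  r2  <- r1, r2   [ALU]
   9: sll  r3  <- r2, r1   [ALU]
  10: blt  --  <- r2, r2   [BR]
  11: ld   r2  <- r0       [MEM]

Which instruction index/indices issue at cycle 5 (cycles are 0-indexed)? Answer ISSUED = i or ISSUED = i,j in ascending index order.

ISSUED = 6,7

  cy0 -> i0 (mul) RAW r1
  cy1 -> i1 (sll) RAW r0
  cy2 -> i2+i3 (bne and) 2-wide
  cy3 -> i4 (mulh) RAW r0
  cy4 -> i5 (blt) no-port BR/BR
  cy5 -> i6+i7 (beq sub) 2-wide
  cy6 -> i8 (add) RAW r2
  cy7 -> i9+i10 (sll blt) 2-wide
  cy8 -> i11 (ld) tail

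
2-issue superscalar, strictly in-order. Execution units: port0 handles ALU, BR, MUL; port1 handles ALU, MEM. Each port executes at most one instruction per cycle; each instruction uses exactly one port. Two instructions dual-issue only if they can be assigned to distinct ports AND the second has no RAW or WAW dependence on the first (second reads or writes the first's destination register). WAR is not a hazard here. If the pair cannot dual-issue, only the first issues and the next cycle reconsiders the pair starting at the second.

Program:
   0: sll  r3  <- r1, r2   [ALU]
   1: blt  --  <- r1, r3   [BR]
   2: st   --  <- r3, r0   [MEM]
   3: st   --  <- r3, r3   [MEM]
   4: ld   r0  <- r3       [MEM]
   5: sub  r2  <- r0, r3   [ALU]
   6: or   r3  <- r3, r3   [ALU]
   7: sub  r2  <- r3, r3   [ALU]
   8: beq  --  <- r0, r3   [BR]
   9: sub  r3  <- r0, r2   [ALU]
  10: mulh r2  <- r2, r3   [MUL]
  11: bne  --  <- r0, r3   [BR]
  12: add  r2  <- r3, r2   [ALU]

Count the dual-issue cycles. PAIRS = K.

PAIRS = 4

0. sll @i0  | RAW r3
1. blt;st @i1+i2  | pair
2. st @i3  | no-port MEM/MEM
3. ld @i4  | RAW r0
4. sub;or @i5+i6  | pair
5. sub;beq @i7+i8  | pair
6. sub @i9  | RAW r3
7. mulh @i10  | no-port MUL/BR
8. bne;add @i11+i12  | pair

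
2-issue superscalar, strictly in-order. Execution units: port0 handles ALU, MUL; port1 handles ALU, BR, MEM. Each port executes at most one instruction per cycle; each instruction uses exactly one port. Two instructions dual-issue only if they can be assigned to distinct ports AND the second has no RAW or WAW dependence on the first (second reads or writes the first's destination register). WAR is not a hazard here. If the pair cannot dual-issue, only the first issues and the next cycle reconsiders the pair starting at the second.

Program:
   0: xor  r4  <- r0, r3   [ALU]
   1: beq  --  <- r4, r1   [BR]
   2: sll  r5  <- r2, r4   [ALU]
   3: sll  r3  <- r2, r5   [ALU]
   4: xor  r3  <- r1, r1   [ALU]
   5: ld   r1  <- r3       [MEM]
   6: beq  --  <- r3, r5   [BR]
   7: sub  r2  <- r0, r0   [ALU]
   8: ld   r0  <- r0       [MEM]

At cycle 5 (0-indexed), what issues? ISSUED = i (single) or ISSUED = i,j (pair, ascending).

#0 head=0: xor i0 RAW r4
#1 head=1: beq sll i1&i2 2-wide
#2 head=3: sll i3 WAW r3
#3 head=4: xor i4 RAW r3
#4 head=5: ld i5 no-port MEM/BR
#5 head=6: beq sub i6&i7 2-wide
#6 head=8: ld i8 tail

ISSUED = 6,7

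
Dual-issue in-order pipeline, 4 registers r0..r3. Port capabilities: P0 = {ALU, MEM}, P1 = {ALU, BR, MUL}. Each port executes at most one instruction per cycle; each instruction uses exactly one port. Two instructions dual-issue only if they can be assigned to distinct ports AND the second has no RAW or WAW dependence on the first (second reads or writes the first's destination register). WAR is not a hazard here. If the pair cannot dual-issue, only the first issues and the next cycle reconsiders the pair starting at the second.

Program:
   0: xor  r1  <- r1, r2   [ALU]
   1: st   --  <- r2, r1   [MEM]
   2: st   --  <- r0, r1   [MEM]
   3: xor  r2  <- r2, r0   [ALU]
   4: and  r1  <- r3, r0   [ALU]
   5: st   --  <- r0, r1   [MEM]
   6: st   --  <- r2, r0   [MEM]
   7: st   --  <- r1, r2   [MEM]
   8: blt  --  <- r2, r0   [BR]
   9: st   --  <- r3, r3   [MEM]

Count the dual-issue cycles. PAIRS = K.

PAIRS = 2

0. xor @i0  | RAW r1
1. st @i1  | no-port MEM/MEM
2. st xor @i2+i3  | pair
3. and @i4  | RAW r1
4. st @i5  | no-port MEM/MEM
5. st @i6  | no-port MEM/MEM
6. st blt @i7+i8  | pair
7. st @i9  | tail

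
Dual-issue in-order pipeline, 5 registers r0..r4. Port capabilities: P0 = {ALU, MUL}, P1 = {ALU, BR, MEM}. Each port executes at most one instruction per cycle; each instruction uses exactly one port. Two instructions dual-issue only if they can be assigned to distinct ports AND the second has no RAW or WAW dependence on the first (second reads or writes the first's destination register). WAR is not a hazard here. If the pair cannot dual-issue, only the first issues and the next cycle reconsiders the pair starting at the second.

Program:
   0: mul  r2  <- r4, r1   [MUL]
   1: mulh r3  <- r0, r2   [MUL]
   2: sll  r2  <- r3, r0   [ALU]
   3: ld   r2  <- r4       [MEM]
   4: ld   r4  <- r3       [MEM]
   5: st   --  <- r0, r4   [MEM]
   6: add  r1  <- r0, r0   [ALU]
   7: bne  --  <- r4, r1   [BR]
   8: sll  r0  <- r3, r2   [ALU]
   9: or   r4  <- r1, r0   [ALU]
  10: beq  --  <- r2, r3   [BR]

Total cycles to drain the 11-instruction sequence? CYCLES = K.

CYCLES = 8

#0 head=0: mul i0 no-port MUL/MUL
#1 head=1: mulh i1 RAW r3
#2 head=2: sll i2 WAW r2
#3 head=3: ld i3 no-port MEM/MEM
#4 head=4: ld i4 no-port MEM/MEM
#5 head=5: st;add i5,i6 dual
#6 head=7: bne;sll i7,i8 dual
#7 head=9: or;beq i9,i10 dual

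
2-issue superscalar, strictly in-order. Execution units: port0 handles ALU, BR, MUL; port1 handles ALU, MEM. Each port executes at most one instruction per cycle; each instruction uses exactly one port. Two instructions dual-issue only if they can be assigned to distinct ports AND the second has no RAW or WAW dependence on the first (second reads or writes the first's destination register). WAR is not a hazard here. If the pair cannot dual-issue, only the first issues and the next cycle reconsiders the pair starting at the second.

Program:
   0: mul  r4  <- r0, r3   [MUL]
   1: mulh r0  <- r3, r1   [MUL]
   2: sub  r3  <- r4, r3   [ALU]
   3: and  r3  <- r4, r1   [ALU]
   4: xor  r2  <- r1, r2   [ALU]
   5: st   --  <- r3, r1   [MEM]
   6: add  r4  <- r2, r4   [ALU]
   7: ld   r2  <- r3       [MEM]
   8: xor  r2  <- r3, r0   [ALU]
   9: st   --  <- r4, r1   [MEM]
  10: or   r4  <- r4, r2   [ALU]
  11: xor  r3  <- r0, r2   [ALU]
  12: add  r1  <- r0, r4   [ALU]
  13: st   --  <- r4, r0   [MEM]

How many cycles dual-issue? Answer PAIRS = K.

PAIRS = 6

  cy0 -> i0 (mul) no-port MUL/MUL
  cy1 -> i1,i2 (mulh sub) dual
  cy2 -> i3,i4 (and xor) dual
  cy3 -> i5,i6 (st add) dual
  cy4 -> i7 (ld) WAW r2
  cy5 -> i8,i9 (xor st) dual
  cy6 -> i10,i11 (or xor) dual
  cy7 -> i12,i13 (add st) dual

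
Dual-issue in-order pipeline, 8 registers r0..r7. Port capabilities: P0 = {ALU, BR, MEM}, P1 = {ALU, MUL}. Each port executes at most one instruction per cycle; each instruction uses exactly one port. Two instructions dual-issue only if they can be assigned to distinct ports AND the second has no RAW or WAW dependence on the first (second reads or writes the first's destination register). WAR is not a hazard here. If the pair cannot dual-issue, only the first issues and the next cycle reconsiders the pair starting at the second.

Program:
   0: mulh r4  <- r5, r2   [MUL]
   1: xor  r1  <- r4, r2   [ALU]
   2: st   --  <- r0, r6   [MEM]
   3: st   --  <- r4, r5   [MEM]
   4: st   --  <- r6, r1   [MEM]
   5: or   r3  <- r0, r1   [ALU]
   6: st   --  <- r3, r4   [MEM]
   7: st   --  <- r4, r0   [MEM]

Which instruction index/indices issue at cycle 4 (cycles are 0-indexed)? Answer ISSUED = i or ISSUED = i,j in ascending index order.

[0] i0  mulh.MUL  -- RAW r4
[1] i1&i2  xor.ALU/st.MEM  -- dual
[2] i3  st.MEM  -- no-port MEM/MEM
[3] i4&i5  st.MEM/or.ALU  -- dual
[4] i6  st.MEM  -- no-port MEM/MEM
[5] i7  st.MEM  -- tail

ISSUED = 6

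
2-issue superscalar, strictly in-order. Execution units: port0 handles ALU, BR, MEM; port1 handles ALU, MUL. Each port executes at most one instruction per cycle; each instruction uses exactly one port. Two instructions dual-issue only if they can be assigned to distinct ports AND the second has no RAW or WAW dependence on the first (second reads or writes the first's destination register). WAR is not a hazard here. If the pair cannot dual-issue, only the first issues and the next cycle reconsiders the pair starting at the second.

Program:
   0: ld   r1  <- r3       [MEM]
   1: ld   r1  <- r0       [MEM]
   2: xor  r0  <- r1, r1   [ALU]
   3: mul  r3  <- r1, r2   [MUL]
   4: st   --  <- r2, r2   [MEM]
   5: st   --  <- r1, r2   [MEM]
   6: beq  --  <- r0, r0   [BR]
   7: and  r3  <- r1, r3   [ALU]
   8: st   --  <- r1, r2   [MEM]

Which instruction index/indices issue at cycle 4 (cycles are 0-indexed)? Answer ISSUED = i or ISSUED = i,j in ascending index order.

ISSUED = 5

c0: i0 ld  no-port MEM/MEM
c1: i1 ld  RAW r1
c2: i2+i3 xor/mul  dual
c3: i4 st  no-port MEM/MEM
c4: i5 st  no-port MEM/BR
c5: i6+i7 beq/and  dual
c6: i8 st  tail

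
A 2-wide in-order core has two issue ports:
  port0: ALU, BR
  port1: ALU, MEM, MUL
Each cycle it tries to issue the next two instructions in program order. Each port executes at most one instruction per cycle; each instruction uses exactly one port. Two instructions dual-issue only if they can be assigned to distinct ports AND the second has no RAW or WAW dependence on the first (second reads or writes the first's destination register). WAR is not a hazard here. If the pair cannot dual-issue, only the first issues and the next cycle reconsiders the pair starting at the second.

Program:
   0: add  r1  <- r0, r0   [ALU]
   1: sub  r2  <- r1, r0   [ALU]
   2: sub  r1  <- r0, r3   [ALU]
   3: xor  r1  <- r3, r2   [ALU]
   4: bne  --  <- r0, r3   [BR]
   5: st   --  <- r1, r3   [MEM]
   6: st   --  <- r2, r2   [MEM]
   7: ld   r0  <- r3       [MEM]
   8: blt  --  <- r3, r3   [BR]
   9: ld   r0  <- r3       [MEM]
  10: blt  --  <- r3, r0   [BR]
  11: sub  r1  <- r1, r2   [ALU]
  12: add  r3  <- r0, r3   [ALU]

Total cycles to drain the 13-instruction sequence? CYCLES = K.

CYCLES = 9

0. add @i0  | RAW r1
1. sub+sub @i1&i2  | dual
2. xor+bne @i3&i4  | dual
3. st @i5  | no-port MEM/MEM
4. st @i6  | no-port MEM/MEM
5. ld+blt @i7&i8  | dual
6. ld @i9  | RAW r0
7. blt+sub @i10&i11  | dual
8. add @i12  | tail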